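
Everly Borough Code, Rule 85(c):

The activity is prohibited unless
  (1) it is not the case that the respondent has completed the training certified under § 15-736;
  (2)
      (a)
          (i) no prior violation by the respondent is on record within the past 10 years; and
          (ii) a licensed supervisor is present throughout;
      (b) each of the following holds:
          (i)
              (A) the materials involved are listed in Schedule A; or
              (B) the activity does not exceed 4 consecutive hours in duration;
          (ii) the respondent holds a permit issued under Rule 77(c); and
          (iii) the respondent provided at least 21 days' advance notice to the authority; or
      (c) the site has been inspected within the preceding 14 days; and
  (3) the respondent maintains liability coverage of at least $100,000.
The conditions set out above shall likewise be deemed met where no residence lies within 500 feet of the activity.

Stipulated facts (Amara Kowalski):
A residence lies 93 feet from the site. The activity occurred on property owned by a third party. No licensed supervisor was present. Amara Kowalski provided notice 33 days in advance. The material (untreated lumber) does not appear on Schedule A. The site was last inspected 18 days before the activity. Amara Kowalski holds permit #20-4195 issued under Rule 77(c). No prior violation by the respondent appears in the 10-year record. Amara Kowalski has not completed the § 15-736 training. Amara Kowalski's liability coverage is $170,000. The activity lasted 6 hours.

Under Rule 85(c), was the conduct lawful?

(1) not (training certified) — satisfied.
(i) no prior violation — satisfied.
(ii) supervisor present — not met.
(a) = T AND F = false.
(A) Schedule A material — fails.
(B) ≤ 4 hrs duration — not met.
So (i) is not satisfied (F OR F).
(ii) holds permit — met.
(iii) ≥21 days' notice — met.
(b): F AND T AND T → false.
(c) site inspected — fails.
So (2) is not satisfied (F OR F OR F).
(3) coverage ≥ $100,000 — holds.
Overall: T AND F AND T → false.
Exception (no residence in 500 ft) — not satisfied.
Result: main false OR exception false → false.

No — unlawful.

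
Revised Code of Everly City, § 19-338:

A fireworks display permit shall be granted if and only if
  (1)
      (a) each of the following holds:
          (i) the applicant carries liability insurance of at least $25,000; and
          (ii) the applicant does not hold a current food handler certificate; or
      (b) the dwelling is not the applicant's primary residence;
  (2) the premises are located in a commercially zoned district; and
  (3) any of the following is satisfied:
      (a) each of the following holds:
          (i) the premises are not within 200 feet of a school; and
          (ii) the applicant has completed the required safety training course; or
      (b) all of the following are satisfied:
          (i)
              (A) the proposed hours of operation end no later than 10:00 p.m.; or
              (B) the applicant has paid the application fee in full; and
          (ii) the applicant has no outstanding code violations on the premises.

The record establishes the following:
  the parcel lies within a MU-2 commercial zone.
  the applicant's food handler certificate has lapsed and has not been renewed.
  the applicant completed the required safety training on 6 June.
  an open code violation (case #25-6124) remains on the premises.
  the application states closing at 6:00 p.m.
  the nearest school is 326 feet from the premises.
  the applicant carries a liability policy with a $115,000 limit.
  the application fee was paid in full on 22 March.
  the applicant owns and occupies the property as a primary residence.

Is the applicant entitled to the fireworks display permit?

(i) insurance ≥ $25,000 — holds.
(ii) not (food handler cert.) — holds.
(a): T AND T → true.
(b) not (primary residence) — not met.
(1) = T OR F = true.
(2) commercially zoned — met.
(i) ≥200 ft from school — satisfied.
(ii) safety training — holds.
(a): T AND T → true.
(A) closes by 10 p.m. — satisfied.
(B) fee paid — met.
(i) = T OR T = true.
(ii) no code violations — not met.
(b): T AND F → false.
So (3) is satisfied (T OR F).
Overall: T AND T AND T → true.

Yes — granted.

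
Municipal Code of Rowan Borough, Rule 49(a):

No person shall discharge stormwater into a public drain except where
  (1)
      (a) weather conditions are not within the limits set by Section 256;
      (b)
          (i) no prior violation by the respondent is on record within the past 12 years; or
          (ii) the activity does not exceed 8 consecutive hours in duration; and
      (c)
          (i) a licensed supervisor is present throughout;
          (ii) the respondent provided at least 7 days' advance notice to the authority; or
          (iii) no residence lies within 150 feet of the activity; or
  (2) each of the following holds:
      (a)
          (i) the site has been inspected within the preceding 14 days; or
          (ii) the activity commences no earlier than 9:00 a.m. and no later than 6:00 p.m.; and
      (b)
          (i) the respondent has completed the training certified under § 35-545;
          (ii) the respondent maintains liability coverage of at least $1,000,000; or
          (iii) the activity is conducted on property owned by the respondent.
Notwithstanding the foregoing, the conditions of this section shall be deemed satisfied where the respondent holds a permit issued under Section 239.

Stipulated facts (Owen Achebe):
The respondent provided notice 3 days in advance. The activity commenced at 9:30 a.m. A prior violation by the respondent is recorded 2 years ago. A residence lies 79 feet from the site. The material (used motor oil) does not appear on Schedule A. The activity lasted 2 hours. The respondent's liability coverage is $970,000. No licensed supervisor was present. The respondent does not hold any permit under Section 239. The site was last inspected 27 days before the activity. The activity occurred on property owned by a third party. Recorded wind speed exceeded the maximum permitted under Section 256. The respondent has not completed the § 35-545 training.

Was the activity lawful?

(a) not (weather ok) — met.
(i) no prior violation — fails.
(ii) ≤ 8 hrs duration — satisfied.
So (b) is satisfied (F OR T).
(i) supervisor present — not satisfied.
(ii) ≥7 days' notice — fails.
(iii) no residence in 150 ft — not satisfied.
(c): F OR F OR F → false.
(1) = T AND T AND F = false.
(i) site inspected — not satisfied.
(ii) start within hours — met.
(a) = F OR T = true.
(i) training certified — not met.
(ii) coverage ≥ $1,000,000 — not satisfied.
(iii) own property — fails.
(b) = F OR F OR F = false.
So (2) is not satisfied (T AND F).
So Overall is not satisfied (F OR F).
Exception (holds permit) — not satisfied.
Result: main false OR exception false → false.

No — unlawful.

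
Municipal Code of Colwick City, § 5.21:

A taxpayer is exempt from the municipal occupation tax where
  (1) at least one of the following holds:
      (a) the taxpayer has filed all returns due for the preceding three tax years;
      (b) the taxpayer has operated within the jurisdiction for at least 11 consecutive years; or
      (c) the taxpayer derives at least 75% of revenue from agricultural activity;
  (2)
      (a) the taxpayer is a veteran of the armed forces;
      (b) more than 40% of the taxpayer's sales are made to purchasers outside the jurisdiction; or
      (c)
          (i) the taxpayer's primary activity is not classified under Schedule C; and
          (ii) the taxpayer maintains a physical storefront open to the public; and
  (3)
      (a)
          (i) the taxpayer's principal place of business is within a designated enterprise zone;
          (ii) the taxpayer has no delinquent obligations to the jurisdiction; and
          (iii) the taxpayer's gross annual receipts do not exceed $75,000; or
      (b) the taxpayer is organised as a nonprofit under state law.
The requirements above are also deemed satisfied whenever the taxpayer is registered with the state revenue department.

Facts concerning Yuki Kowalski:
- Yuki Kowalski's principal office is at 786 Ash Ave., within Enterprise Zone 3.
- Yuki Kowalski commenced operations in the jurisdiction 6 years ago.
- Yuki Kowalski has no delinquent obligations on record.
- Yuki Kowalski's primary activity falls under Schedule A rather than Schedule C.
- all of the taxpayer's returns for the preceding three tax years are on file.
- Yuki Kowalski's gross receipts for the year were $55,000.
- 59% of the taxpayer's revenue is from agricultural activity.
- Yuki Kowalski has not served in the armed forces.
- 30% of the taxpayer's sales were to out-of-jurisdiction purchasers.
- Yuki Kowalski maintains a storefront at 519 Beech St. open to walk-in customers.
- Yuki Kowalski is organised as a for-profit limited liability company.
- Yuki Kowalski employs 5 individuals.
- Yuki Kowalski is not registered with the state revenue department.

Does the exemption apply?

Yes — exempt.

(a) returns current — met.
(b) ≥ 11 yrs in jurisdiction — not satisfied.
(c) ≥75% agricultural — not satisfied.
So (1) is satisfied (T OR F OR F).
(a) veteran — fails.
(b) >40% out-of-jur. sales — fails.
(i) not (Schedule C activity) — satisfied.
(ii) has storefront — satisfied.
(c): T AND T → true.
So (2) is satisfied (F OR F OR T).
(i) in enterprise zone — met.
(ii) no delinquency — satisfied.
(iii) receipts ≤ $75,000 — satisfied.
(a): T AND T AND T → true.
(b) nonprofit — fails.
So (3) is satisfied (T OR F).
Overall: T AND T AND T → true.
Exception (state-registered) — not satisfied.
Result: main true OR exception false → true.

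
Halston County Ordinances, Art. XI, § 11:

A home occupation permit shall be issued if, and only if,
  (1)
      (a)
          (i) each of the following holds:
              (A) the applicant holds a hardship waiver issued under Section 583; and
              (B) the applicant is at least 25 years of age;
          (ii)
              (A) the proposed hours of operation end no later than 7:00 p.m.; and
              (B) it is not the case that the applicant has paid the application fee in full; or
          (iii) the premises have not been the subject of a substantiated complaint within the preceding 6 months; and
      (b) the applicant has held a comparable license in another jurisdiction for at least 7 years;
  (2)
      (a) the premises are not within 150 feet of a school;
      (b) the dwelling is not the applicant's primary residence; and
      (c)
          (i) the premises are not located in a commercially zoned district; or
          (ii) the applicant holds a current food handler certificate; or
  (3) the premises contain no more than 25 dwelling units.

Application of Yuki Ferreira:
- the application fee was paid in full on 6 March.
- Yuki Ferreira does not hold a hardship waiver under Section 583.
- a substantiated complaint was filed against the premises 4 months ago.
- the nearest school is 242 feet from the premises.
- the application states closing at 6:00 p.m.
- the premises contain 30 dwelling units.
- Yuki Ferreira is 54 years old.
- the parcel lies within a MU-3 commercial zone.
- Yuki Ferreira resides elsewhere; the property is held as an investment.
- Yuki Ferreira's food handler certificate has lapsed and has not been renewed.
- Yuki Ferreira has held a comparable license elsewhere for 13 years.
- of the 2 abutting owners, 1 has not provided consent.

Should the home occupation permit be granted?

(A) hardship waiver — fails.
(B) age ≥ 25 — holds.
(i) = F AND T = false.
(A) closes by 7 p.m. — met.
(B) not (fee paid) — not satisfied.
(ii) = T AND F = false.
(iii) no complaint in 6 mo. — not satisfied.
(a) = F OR F OR F = false.
(b) prior license ≥ 7 yr — holds.
So (1) is not satisfied (F AND T).
(a) ≥150 ft from school — holds.
(b) not (primary residence) — met.
(i) not (commercially zoned) — not satisfied.
(ii) food handler cert. — fails.
(c) = F OR F = false.
(2) = T AND T AND F = false.
(3) ≤ 25 units — not satisfied.
Overall: F OR F OR F → false.

No — denied.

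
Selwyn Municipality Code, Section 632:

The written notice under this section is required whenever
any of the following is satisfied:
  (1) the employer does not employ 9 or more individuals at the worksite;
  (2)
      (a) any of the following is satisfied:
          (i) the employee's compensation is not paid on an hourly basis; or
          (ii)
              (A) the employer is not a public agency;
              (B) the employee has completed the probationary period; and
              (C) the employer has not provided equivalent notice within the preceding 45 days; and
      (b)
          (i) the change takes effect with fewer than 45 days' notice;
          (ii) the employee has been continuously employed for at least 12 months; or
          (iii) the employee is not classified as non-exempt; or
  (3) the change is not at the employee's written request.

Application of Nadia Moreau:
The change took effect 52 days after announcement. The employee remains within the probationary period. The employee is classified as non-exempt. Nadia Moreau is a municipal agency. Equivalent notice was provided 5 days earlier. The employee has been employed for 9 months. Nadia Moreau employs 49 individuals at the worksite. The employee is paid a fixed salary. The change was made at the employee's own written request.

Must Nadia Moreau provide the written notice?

(1) not (≥ 9 at site) — fails.
(i) not (hourly-paid) — satisfied.
(A) not (public agency) — fails.
(B) past probation — not satisfied.
(C) no recent notice — fails.
So (ii) is not satisfied (F AND F AND F).
(a) = T OR F = true.
(i) < 45 days' notice — not met.
(ii) tenure ≥ 12 mo. — not met.
(iii) not (non-exempt) — fails.
(b): F OR F OR F → false.
(2) = T AND F = false.
(3) not employee-requested — fails.
So Overall is not satisfied (F OR F OR F).

No — not required.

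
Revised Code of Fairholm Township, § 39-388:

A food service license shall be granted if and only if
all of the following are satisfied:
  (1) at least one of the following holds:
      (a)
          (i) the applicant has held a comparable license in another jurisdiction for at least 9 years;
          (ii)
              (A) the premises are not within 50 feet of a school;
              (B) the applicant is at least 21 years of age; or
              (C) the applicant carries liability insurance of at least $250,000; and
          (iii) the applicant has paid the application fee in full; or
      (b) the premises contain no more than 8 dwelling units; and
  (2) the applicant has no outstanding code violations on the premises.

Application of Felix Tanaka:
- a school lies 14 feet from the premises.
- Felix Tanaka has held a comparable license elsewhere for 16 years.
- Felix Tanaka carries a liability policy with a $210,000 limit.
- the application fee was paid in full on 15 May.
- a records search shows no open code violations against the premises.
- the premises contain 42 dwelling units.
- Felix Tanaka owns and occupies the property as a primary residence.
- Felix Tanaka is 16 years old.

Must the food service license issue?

(i) prior license ≥ 9 yr — met.
(A) ≥50 ft from school — not met.
(B) age ≥ 21 — not satisfied.
(C) insurance ≥ $250,000 — not met.
(ii): F OR F OR F → false.
(iii) fee paid — satisfied.
So (a) is not satisfied (T AND F AND T).
(b) ≤ 8 units — not satisfied.
(1): F OR F → false.
(2) no code violations — holds.
Overall = F AND T = false.

No — denied.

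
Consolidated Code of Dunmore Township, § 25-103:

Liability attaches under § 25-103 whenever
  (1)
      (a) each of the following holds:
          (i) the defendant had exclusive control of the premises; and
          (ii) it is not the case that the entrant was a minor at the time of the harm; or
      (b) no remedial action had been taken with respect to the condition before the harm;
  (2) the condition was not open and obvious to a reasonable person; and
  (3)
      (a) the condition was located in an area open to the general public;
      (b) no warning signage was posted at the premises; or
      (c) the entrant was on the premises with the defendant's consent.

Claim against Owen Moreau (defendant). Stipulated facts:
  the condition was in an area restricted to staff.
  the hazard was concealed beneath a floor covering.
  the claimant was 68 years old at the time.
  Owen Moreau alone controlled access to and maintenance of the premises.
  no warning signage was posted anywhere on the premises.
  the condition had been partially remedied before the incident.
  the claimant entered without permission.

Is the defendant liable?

(i) exclusive control — met.
(ii) not (entrant a minor) — satisfied.
(a) = T AND T = true.
(b) no remedial action — not met.
So (1) is satisfied (T OR F).
(2) not open/obvious — met.
(a) public area — not met.
(b) no signage posted — holds.
(c) consent to enter — not met.
(3): F OR T OR F → true.
So Overall is satisfied (T AND T AND T).

Yes — liable.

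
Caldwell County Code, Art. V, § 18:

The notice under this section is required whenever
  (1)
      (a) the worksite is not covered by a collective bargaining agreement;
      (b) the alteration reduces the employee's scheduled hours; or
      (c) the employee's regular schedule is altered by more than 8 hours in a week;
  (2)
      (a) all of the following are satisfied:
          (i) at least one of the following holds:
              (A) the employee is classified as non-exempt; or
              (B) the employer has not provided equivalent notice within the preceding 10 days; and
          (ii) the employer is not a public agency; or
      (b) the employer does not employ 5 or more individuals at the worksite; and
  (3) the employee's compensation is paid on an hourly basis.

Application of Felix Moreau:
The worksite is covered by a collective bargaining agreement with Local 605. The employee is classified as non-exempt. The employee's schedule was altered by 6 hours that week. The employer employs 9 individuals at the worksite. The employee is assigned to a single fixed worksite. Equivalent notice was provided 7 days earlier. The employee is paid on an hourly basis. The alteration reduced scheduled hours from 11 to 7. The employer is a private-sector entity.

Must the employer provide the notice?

Yes — required.

(a) no CBA — not satisfied.
(b) hours reduced — satisfied.
(c) schedule shift > 8h — fails.
(1) = F OR T OR F = true.
(A) non-exempt — holds.
(B) no recent notice — not satisfied.
(i): T OR F → true.
(ii) not (public agency) — met.
So (a) is satisfied (T AND T).
(b) not (≥ 5 at site) — fails.
(2): T OR F → true.
(3) hourly-paid — holds.
Overall: T AND T AND T → true.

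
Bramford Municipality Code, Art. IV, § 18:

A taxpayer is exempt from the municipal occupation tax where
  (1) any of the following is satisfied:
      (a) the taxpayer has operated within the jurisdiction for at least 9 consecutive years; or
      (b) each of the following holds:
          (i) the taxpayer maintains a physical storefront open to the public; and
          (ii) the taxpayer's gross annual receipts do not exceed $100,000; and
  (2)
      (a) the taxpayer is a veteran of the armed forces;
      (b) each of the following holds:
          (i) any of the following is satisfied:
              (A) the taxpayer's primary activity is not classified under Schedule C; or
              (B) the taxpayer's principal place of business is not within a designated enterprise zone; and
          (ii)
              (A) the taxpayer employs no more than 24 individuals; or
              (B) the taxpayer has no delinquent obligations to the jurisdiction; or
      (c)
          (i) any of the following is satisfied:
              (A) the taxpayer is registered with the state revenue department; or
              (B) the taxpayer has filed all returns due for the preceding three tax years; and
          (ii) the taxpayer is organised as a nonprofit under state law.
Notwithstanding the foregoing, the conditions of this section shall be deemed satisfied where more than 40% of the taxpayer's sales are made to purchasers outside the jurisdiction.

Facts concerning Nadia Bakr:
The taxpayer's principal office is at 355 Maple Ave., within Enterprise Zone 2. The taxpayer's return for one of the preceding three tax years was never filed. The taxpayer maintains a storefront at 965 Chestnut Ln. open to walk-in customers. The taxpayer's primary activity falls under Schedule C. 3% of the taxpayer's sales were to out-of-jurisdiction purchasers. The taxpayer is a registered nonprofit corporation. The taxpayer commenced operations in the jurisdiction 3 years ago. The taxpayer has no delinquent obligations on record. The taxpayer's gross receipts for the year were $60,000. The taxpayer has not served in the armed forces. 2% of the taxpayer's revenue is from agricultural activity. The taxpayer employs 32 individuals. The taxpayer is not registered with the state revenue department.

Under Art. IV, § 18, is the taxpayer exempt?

No — not exempt.

(a) ≥ 9 yrs in jurisdiction — fails.
(i) has storefront — holds.
(ii) receipts ≤ $100,000 — satisfied.
So (b) is satisfied (T AND T).
(1): F OR T → true.
(a) veteran — not met.
(A) not (Schedule C activity) — fails.
(B) not (in enterprise zone) — fails.
(i) = F OR F = false.
(A) ≤ 24 employees — fails.
(B) no delinquency — holds.
So (ii) is satisfied (F OR T).
(b) = F AND T = false.
(A) state-registered — not met.
(B) returns current — not met.
So (i) is not satisfied (F OR F).
(ii) nonprofit — holds.
(c): F AND T → false.
So (2) is not satisfied (F OR F OR F).
Overall = T AND F = false.
Exception (>40% out-of-jur. sales) — not satisfied.
Result: main false OR exception false → false.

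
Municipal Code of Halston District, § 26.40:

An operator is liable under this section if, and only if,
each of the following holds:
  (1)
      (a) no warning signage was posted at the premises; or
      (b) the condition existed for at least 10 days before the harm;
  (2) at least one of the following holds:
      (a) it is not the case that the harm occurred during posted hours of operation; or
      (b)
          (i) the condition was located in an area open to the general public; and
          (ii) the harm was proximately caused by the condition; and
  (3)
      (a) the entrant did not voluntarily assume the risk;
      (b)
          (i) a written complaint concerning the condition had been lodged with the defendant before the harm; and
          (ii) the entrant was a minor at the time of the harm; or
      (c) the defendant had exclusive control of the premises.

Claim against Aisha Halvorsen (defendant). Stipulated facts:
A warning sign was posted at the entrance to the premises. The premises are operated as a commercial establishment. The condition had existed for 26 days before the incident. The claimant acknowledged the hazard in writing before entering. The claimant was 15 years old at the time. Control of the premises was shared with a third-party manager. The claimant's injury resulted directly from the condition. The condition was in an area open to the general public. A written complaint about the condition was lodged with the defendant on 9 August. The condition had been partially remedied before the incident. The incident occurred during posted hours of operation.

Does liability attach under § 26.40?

Yes — liable.

(a) no signage posted — not met.
(b) condition ≥10 days old — met.
So (1) is satisfied (F OR T).
(a) not (during posted hours) — not satisfied.
(i) public area — met.
(ii) proximate cause — holds.
(b): T AND T → true.
(2): F OR T → true.
(a) no assumed risk — fails.
(i) complaint lodged — satisfied.
(ii) entrant a minor — satisfied.
(b): T AND T → true.
(c) exclusive control — not met.
So (3) is satisfied (F OR T OR F).
Overall = T AND T AND T = true.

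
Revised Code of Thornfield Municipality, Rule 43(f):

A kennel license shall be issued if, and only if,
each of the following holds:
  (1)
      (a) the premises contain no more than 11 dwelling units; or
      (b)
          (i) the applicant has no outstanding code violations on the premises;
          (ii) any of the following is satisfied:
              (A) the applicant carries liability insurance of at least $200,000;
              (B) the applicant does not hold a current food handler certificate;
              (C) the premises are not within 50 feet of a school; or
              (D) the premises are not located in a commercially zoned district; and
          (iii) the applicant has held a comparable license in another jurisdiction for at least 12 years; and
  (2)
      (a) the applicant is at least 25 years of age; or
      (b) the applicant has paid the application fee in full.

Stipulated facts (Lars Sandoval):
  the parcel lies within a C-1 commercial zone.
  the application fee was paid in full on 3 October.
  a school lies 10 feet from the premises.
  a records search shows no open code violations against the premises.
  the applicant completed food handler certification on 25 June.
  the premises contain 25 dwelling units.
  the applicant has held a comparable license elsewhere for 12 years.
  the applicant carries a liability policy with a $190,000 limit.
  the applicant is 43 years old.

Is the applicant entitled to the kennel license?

(a) ≤ 11 units — fails.
(i) no code violations — satisfied.
(A) insurance ≥ $200,000 — not satisfied.
(B) not (food handler cert.) — not satisfied.
(C) ≥50 ft from school — not satisfied.
(D) not (commercially zoned) — not met.
(ii) = F OR F OR F OR F = false.
(iii) prior license ≥ 12 yr — met.
(b): T AND F AND T → false.
So (1) is not satisfied (F OR F).
(a) age ≥ 25 — met.
(b) fee paid — satisfied.
(2) = T OR T = true.
Overall = F AND T = false.

No — denied.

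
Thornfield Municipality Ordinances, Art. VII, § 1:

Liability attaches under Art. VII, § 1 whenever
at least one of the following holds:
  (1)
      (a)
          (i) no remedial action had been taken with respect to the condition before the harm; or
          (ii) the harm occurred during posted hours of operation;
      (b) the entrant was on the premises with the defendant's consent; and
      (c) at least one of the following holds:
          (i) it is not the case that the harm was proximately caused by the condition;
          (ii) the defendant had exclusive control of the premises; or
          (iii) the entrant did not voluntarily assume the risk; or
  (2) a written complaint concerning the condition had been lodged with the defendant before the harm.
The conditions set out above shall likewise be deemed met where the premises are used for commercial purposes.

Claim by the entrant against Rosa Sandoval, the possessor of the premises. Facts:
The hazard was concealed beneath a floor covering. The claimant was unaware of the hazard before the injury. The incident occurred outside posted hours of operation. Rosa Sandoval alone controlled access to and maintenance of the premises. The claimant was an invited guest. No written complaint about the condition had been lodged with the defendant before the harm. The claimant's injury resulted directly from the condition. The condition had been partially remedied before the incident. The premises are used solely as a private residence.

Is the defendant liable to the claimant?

(i) no remedial action — fails.
(ii) during posted hours — not satisfied.
(a): F OR F → false.
(b) consent to enter — met.
(i) not (proximate cause) — not satisfied.
(ii) exclusive control — holds.
(iii) no assumed risk — met.
So (c) is satisfied (F OR T OR T).
So (1) is not satisfied (F AND T AND T).
(2) complaint lodged — not satisfied.
Overall = F OR F = false.
Exception (commercial use) — not satisfied.
Result: main false OR exception false → false.

No — not liable.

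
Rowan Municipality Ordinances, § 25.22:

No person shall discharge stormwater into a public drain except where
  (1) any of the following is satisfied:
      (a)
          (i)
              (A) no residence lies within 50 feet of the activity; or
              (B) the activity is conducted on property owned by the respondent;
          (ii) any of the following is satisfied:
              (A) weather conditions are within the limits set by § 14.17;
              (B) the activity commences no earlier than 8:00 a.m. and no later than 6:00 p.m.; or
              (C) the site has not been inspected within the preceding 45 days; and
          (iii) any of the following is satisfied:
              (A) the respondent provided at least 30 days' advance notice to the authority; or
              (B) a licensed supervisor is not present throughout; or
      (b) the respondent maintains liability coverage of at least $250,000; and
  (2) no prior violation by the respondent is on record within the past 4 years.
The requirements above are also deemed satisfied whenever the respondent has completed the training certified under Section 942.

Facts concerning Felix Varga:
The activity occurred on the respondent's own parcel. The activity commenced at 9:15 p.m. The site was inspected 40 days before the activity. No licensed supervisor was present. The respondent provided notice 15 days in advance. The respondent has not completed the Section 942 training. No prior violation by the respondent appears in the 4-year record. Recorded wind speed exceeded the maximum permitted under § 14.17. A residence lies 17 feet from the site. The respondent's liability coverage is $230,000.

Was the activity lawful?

No — unlawful.

(A) no residence in 50 ft — fails.
(B) own property — holds.
(i): F OR T → true.
(A) weather ok — not met.
(B) start within hours — not met.
(C) not (site inspected) — not satisfied.
So (ii) is not satisfied (F OR F OR F).
(A) ≥30 days' notice — not satisfied.
(B) not (supervisor present) — holds.
(iii) = F OR T = true.
(a): T AND F AND T → false.
(b) coverage ≥ $250,000 — fails.
(1): F OR F → false.
(2) no prior violation — holds.
So Overall is not satisfied (F AND T).
Exception (training certified) — not satisfied.
Result: main false OR exception false → false.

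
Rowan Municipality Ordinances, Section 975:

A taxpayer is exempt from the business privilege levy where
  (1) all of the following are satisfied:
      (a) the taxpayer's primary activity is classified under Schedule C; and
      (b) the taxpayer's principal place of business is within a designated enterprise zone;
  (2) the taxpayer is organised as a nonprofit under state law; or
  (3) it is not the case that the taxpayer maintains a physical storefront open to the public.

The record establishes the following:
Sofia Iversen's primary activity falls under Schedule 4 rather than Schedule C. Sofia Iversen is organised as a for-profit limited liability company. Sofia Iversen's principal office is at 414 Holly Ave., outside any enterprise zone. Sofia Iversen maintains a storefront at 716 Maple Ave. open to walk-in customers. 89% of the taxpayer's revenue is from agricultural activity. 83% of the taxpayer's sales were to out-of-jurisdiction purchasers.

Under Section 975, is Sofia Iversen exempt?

No — not exempt.

(a) Schedule C activity — fails.
(b) in enterprise zone — not met.
(1): F AND F → false.
(2) nonprofit — not satisfied.
(3) not (has storefront) — fails.
So Overall is not satisfied (F OR F OR F).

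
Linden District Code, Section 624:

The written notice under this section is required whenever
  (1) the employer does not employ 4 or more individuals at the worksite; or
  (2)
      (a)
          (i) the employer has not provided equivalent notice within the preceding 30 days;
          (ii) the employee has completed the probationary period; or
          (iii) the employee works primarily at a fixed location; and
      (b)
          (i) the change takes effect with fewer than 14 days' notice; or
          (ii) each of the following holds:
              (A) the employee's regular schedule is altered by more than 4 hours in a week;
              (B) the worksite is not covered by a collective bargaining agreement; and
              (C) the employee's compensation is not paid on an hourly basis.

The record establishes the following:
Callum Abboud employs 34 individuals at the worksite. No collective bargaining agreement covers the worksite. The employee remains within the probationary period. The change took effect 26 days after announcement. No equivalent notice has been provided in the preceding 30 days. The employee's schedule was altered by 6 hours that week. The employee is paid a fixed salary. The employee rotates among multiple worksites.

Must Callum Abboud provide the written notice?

(1) not (≥ 4 at site) — fails.
(i) no recent notice — satisfied.
(ii) past probation — not met.
(iii) fixed location — fails.
(a): T OR F OR F → true.
(i) < 14 days' notice — not met.
(A) schedule shift > 4h — holds.
(B) no CBA — met.
(C) not (hourly-paid) — satisfied.
(ii) = T AND T AND T = true.
(b) = F OR T = true.
(2): T AND T → true.
Overall = F OR T = true.

Yes — required.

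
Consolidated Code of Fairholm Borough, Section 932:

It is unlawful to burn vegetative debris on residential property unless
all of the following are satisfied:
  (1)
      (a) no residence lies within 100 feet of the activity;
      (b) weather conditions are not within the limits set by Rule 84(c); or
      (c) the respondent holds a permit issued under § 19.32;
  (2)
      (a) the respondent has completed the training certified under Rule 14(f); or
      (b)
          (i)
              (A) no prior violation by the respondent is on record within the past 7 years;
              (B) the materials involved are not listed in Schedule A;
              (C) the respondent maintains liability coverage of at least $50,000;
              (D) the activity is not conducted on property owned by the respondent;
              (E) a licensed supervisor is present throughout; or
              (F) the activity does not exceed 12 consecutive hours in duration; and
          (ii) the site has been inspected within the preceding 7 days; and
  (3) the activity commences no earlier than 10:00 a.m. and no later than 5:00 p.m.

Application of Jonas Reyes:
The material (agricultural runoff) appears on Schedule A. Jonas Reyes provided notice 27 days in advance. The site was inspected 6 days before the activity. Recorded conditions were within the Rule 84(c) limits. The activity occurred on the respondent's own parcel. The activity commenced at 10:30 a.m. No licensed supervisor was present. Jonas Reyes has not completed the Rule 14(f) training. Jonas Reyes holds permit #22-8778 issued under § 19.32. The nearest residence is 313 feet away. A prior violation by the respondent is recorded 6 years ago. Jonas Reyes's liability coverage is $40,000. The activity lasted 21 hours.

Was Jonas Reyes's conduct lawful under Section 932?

No — unlawful.

(a) no residence in 100 ft — met.
(b) not (weather ok) — not satisfied.
(c) holds permit — holds.
So (1) is satisfied (T OR F OR T).
(a) training certified — fails.
(A) no prior violation — not met.
(B) not (Schedule A material) — not satisfied.
(C) coverage ≥ $50,000 — not satisfied.
(D) not (own property) — not met.
(E) supervisor present — fails.
(F) ≤ 12 hrs duration — fails.
(i) = F OR F OR F OR F OR F OR F = false.
(ii) site inspected — holds.
(b): F AND T → false.
(2) = F OR F = false.
(3) start within hours — holds.
Overall = T AND F AND T = false.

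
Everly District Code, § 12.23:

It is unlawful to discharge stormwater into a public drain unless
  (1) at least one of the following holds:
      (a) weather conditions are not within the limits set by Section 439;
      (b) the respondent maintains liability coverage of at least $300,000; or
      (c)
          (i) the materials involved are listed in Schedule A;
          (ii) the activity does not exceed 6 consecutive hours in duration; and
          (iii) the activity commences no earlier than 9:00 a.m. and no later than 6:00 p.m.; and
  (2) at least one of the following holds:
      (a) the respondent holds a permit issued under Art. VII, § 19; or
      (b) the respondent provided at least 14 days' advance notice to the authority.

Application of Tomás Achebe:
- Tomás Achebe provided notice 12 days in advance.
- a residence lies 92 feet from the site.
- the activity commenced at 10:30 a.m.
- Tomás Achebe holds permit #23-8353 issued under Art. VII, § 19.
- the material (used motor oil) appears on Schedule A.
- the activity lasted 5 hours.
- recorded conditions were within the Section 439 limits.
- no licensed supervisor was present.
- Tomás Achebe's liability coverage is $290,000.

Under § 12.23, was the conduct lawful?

Yes — lawful.

(a) not (weather ok) — not satisfied.
(b) coverage ≥ $300,000 — not satisfied.
(i) Schedule A material — met.
(ii) ≤ 6 hrs duration — holds.
(iii) start within hours — holds.
(c): T AND T AND T → true.
(1): F OR F OR T → true.
(a) holds permit — satisfied.
(b) ≥14 days' notice — fails.
So (2) is satisfied (T OR F).
Overall = T AND T = true.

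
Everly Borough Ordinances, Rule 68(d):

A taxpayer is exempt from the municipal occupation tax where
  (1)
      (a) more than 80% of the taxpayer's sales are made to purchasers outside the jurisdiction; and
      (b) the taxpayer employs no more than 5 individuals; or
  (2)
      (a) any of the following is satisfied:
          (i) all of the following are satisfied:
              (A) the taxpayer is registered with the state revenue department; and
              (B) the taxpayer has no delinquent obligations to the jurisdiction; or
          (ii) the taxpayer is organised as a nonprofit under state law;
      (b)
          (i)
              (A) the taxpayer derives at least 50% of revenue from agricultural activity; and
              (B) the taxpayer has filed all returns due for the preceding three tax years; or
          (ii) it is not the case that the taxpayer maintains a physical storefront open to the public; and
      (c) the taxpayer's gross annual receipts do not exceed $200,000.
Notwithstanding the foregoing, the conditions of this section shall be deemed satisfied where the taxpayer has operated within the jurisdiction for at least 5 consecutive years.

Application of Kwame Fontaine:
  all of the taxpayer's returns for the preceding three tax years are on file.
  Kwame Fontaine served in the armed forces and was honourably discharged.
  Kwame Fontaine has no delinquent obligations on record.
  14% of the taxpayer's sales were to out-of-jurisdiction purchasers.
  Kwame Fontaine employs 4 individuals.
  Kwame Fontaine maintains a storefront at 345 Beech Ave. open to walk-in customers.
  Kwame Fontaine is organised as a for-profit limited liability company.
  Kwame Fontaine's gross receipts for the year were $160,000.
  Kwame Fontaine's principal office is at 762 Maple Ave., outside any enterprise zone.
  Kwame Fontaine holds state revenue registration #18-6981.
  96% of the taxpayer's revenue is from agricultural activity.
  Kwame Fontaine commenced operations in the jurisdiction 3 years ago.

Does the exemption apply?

Yes — exempt.

(a) >80% out-of-jur. sales — not satisfied.
(b) ≤ 5 employees — holds.
(1) = F AND T = false.
(A) state-registered — satisfied.
(B) no delinquency — holds.
(i): T AND T → true.
(ii) nonprofit — not satisfied.
(a) = T OR F = true.
(A) ≥50% agricultural — satisfied.
(B) returns current — holds.
(i): T AND T → true.
(ii) not (has storefront) — not met.
(b): T OR F → true.
(c) receipts ≤ $200,000 — met.
(2): T AND T AND T → true.
So Overall is satisfied (F OR T).
Exception (≥ 5 yrs in jurisdiction) — not satisfied.
Result: main true OR exception false → true.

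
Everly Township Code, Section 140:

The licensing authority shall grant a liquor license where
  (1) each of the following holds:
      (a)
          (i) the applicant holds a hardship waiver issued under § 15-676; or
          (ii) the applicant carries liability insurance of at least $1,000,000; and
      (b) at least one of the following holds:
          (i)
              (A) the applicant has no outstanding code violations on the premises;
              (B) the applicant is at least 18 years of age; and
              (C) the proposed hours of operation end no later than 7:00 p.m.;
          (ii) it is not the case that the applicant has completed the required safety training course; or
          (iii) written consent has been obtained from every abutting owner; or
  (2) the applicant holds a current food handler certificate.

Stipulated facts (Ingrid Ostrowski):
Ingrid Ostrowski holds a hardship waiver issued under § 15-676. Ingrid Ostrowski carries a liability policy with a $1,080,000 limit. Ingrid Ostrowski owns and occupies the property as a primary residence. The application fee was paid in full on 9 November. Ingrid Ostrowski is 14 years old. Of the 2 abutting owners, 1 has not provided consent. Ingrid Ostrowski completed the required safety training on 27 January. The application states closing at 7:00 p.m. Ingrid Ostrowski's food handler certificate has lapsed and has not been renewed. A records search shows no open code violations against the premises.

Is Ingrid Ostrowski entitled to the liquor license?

No — denied.

(i) hardship waiver — met.
(ii) insurance ≥ $1,000,000 — met.
So (a) is satisfied (T OR T).
(A) no code violations — met.
(B) age ≥ 18 — not met.
(C) closes by 7 p.m. — met.
(i) = T AND F AND T = false.
(ii) not (safety training) — fails.
(iii) all abutters consent — fails.
So (b) is not satisfied (F OR F OR F).
(1) = T AND F = false.
(2) food handler cert. — fails.
Overall: F OR F → false.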